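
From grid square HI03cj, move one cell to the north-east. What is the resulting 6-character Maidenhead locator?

Longitude subsquare c = 2; +1 → 3 = d.
Latitude subsquare j = 9; +1 → 10 = k.

HI03dk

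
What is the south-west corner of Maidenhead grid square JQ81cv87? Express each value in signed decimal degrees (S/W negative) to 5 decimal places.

71.90417, 16.23333

Field J=9, Q=16: +9·20° lon, +16·10° lat → SW at lon 0°, lat 70°.
Square 8, 1: +8·2° lon, +1·1° lat → SW at lon 16°, lat 71°.
Subsquare c=2, v=21: +2·0.0833333° lon, +21·0.0416667° lat → SW at lon 16.1667°, lat 71.875°.
Extended square 8, 7: +8·0.00833333° lon, +7·0.00416667° lat → SW at lon 16.2333°, lat 71.9042°.
latitude 71.90417, longitude 16.23333.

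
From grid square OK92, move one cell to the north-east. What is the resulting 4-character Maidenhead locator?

PK03

Longitude square 9; +1 → 10, wraps to 0, carry into field.
Longitude field O = 14; +1 → 15 = P.
Latitude square 2; +1 → 3.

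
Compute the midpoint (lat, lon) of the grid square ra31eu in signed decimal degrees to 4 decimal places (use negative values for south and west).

Field R=17, A=0: +17·20° lon, +0·10° lat → SW at lon 160°, lat -90°.
Square 3, 1: +3·2° lon, +1·1° lat → SW at lon 166°, lat -89°.
Subsquare e=4, u=20: +4·0.0833333° lon, +20·0.0416667° lat → SW at lon 166.333°, lat -88.1667°.
Cell spans 0.0833333° lon × 0.0416667° lat. Centre is SW corner plus half of each.
latitude -88.1458, longitude 166.3750.

-88.1458, 166.3750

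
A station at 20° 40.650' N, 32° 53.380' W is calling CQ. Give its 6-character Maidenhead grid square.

Offset from 180°W / 90°S: lon 147.1103°, lat 110.6775°.
Field (20°×10°, letters A–R): 147.1103/20 → 7 → H, 110.6775/10 → 11 → L; chars HL.
Square (2°×1°, digits 0–9): 7.1103/2 → 3, 0.6775/1 → 0; chars 30.
Subsquare (5′×2.5′, letters a–x): 1.1103/0.0833333 → 13 → n, 0.6775/0.0416667 → 16 → q; chars nq.

HL30nq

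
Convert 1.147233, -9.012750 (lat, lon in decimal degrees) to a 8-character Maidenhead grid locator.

Offset from 180°W / 90°S: lon 170.98725°, lat 91.14723°.
Field (20°×10°, letters A–R): 170.98725/20 → 8 → I, 91.14723/10 → 9 → J; chars IJ.
Square (2°×1°, digits 0–9): 10.98725/2 → 5, 1.14723/1 → 1; chars 51.
Subsquare (5′×2.5′, letters a–x): 0.98725/0.0833333 → 11 → l, 0.14723/0.0416667 → 3 → d; chars ld.
Extended square (30″×15″, digits 0–9): 0.07058/0.00833333 → 8, 0.02223/0.00416667 → 5; chars 85.

IJ51ld85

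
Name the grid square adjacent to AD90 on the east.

Longitude square 9; +1 → 10, wraps to 0, carry into field.
Longitude field A = 0; +1 → 1 = B.
The latitude characters are unchanged.

BD00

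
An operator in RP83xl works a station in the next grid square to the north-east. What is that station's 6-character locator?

Longitude subsquare x = 23; +1 → 24, wraps to 0 = a, carry into square.
Longitude square 8; +1 → 9.
Latitude subsquare l = 11; +1 → 12 = m.

RP93am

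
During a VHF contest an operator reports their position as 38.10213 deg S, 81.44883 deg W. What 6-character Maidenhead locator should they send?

EF91gv

Shift to the Maidenhead origin (180°W, 90°S): lon 98.5512, lat 51.8979.
Field: 98.5512/20 → 4 → E, 51.8979/10 → 5 → F; chars EF.
Square: 18.5512/2 → 9, 1.8979/1 → 1; chars 91.
Subsquare: 0.5512/0.0833333 → 6 → g, 0.8979/0.0416667 → 21 → v; chars gv.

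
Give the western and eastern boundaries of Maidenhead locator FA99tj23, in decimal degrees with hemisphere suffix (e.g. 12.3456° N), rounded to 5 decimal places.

60.40000° W, 60.39167° W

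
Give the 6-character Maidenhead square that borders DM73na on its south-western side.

DM72mx

Longitude subsquare n = 13; −1 → 12 = m.
Latitude subsquare a = 0; −1 → -1, wraps to 23 = x, carry into square.
Latitude square 3; −1 → 2.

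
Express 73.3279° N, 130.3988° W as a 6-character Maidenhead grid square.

Offset from 180°W / 90°S: lon 49.6012°, lat 163.3279°.
Field: lon ⌊49.6012/20⌋ = 2 → C; lat ⌊163.3279/10⌋ = 16 → Q.
Square: lon ⌊9.6012/2⌋ = 4; lat ⌊3.3279/1⌋ = 3.
Subsquare: lon ⌊1.6012/0.0833333⌋ = 19 → t; lat ⌊0.3279/0.0416667⌋ = 7 → h.

CQ43th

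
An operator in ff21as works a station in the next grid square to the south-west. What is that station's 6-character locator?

FF11xr

Longitude subsquare a = 0; −1 → -1, wraps to 23 = x, carry into square.
Longitude square 2; −1 → 1.
Latitude subsquare s = 18; −1 → 17 = r.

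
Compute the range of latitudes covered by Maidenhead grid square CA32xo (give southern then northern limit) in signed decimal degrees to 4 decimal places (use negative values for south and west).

Field C=2, A=0: +2·20° lon, +0·10° lat → SW at lon -140°, lat -90°.
Square 3, 2: +3·2° lon, +2·1° lat → SW at lon -134°, lat -88°.
Subsquare x=23, o=14: +23·0.0833333° lon, +14·0.0416667° lat → SW at lon -132.083°, lat -87.4167°.
Cell spans 0.0833333° lon × 0.0416667° lat.
south -87.4167, north -87.3750.

-87.4167, -87.3750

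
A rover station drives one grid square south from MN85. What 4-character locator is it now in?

MN84

Latitude square 5; −1 → 4.
The longitude characters are unchanged.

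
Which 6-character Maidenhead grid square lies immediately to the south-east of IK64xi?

Longitude subsquare x = 23; +1 → 24, wraps to 0 = a, carry into square.
Longitude square 6; +1 → 7.
Latitude subsquare i = 8; −1 → 7 = h.

IK74ah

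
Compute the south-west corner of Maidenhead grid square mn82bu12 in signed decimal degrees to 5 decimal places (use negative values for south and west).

42.84167, 76.09167

Field M=12, N=13: +12·20° lon, +13·10° lat → SW at lon 60°, lat 40°.
Square 8, 2: +8·2° lon, +2·1° lat → SW at lon 76°, lat 42°.
Subsquare b=1, u=20: +1·0.0833333° lon, +20·0.0416667° lat → SW at lon 76.0833°, lat 42.8333°.
Extended square 1, 2: +1·0.00833333° lon, +2·0.00416667° lat → SW at lon 76.0917°, lat 42.8417°.
latitude 42.84167, longitude 76.09167.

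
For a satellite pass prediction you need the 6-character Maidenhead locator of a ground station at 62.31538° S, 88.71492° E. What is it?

Shift to the Maidenhead origin (180°W, 90°S): lon 268.7149, lat 27.6846.
Field (20°×10°, letters A–R): 268.7149/20 → 13 → N, 27.6846/10 → 2 → C; chars NC.
Square (2°×1°, digits 0–9): 8.7149/2 → 4, 7.6846/1 → 7; chars 47.
Subsquare (5′×2.5′, letters a–x): 0.7149/0.0833333 → 8 → i, 0.6846/0.0416667 → 16 → q; chars iq.

NC47iq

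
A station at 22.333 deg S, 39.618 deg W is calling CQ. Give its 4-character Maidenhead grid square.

HG07

Offset from 180°W / 90°S: lon 140.38°, lat 67.67°.
Field: lon ⌊140.38/20⌋ = 7 → H; lat ⌊67.67/10⌋ = 6 → G.
Square: lon ⌊0.38/2⌋ = 0; lat ⌊7.67/1⌋ = 7.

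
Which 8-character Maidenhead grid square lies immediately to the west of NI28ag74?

NI28ag64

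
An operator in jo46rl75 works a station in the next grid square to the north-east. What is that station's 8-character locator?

Longitude extended square 7; +1 → 8.
Latitude extended square 5; +1 → 6.

JO46rl86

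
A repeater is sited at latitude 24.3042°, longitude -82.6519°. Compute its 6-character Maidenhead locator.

Shift to the Maidenhead origin (180°W, 90°S): lon 97.3481, lat 114.3042.
Field (20°×10°, letters A–R): lon ⌊97.3481/20⌋ = 4 → E; lat ⌊114.3042/10⌋ = 11 → L.
Square (2°×1°, digits 0–9): lon ⌊17.3481/2⌋ = 8; lat ⌊4.3042/1⌋ = 4.
Subsquare (5′×2.5′, letters a–x): lon ⌊1.3481/0.0833333⌋ = 16 → q; lat ⌊0.3042/0.0416667⌋ = 7 → h.

EL84qh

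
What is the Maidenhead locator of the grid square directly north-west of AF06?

Longitude square 0; −1 → -1, wraps to 9, carry into field.
Longitude field A = 0; −1 → -1, wraps to 17 = R, wrapping around the antimeridian.
Latitude square 6; +1 → 7.

RF97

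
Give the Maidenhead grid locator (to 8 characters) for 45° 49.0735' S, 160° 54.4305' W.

Shift to the Maidenhead origin (180°W, 90°S): lon 19.09283, lat 44.18211.
Field: 19.09283/20 → 0 → A, 44.18211/10 → 4 → E; chars AE.
Square: 19.09283/2 → 9, 4.18211/1 → 4; chars 94.
Subsquare: 1.09283/0.0833333 → 13 → n, 0.18211/0.0416667 → 4 → e; chars ne.
Extended square: 0.00949/0.00833333 → 1, 0.01544/0.00416667 → 3; chars 13.

AE94ne13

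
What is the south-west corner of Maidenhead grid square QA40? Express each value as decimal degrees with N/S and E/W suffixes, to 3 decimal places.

Field Q=16, A=0: +16·20° lon, +0·10° lat → SW at lon 140°, lat -90°.
Square 4, 0: +4·2° lon, +0·1° lat → SW at lon 148°, lat -90°.
latitude 90.000° S, longitude 148.000° E.

90.000° S, 148.000° E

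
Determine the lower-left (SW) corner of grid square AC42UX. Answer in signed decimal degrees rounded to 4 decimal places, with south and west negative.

-67.0417, -170.3333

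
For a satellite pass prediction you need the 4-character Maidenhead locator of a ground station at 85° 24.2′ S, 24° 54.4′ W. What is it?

Shift to the Maidenhead origin (180°W, 90°S): lon 155.09, lat 4.60.
Field: lon ⌊155.09/20⌋ = 7 → H; lat ⌊4.60/10⌋ = 0 → A.
Square: lon ⌊15.09/2⌋ = 7; lat ⌊4.60/1⌋ = 4.

HA74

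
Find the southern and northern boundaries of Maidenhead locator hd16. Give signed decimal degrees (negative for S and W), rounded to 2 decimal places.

Field H=7, D=3: +7·20° lon, +3·10° lat → SW at lon -40°, lat -60°.
Square 1, 6: +1·2° lon, +6·1° lat → SW at lon -38°, lat -54°.
Cell spans 2° lon × 1° lat.
south -54.00, north -53.00.

-54.00, -53.00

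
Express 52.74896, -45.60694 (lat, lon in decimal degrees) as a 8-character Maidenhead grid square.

Offset from 180°W / 90°S: lon 134.39306°, lat 142.74896°.
Field: 134.39306/20 → 6 → G, 142.74896/10 → 14 → O; chars GO.
Square: 14.39306/2 → 7, 2.74896/1 → 2; chars 72.
Subsquare: 0.39306/0.0833333 → 4 → e, 0.74896/0.0416667 → 17 → r; chars er.
Extended square: 0.05973/0.00833333 → 7, 0.04063/0.00416667 → 9; chars 79.

GO72er79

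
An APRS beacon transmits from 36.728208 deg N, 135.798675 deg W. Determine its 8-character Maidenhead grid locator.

CM26cr44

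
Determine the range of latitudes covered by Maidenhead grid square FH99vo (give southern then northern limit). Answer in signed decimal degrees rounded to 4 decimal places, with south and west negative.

-10.4167, -10.3750

Field F=5, H=7: +5·20° lon, +7·10° lat → SW at lon -80°, lat -20°.
Square 9, 9: +9·2° lon, +9·1° lat → SW at lon -62°, lat -11°.
Subsquare v=21, o=14: +21·0.0833333° lon, +14·0.0416667° lat → SW at lon -60.25°, lat -10.4167°.
Cell spans 0.0833333° lon × 0.0416667° lat.
south -10.4167, north -10.3750.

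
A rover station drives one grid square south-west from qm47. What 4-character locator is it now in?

Longitude square 4; −1 → 3.
Latitude square 7; −1 → 6.

QM36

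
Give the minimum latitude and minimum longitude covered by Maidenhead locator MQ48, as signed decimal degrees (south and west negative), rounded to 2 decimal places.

Field M=12, Q=16: +12·20° lon, +16·10° lat → SW at lon 60°, lat 70°.
Square 4, 8: +4·2° lon, +8·1° lat → SW at lon 68°, lat 78°.
latitude 78.00, longitude 68.00.

78.00, 68.00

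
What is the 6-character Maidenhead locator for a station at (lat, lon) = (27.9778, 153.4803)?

Offset from 180°W / 90°S: lon 333.4803°, lat 117.9778°.
Field: 333.4803/20 → 16 → Q, 117.9778/10 → 11 → L; chars QL.
Square: 13.4803/2 → 6, 7.9778/1 → 7; chars 67.
Subsquare: 1.4803/0.0833333 → 17 → r, 0.9778/0.0416667 → 23 → x; chars rx.

QL67rx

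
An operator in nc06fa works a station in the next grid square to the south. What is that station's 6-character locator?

NC05fx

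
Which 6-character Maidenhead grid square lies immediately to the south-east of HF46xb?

HF56aa

Longitude subsquare x = 23; +1 → 24, wraps to 0 = a, carry into square.
Longitude square 4; +1 → 5.
Latitude subsquare b = 1; −1 → 0 = a.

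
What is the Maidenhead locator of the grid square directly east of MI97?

NI07

Longitude square 9; +1 → 10, wraps to 0, carry into field.
Longitude field M = 12; +1 → 13 = N.
The latitude characters are unchanged.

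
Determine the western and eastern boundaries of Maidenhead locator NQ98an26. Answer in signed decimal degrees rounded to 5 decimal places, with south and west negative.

98.01667, 98.02500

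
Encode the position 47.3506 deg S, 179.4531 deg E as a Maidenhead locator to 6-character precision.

RE92rp

Offset from 180°W / 90°S: lon 359.4531°, lat 42.6494°.
Field: lon ⌊359.4531/20⌋ = 17 → R; lat ⌊42.6494/10⌋ = 4 → E.
Square: lon ⌊19.4531/2⌋ = 9; lat ⌊2.6494/1⌋ = 2.
Subsquare: lon ⌊1.4531/0.0833333⌋ = 17 → r; lat ⌊0.6494/0.0416667⌋ = 15 → p.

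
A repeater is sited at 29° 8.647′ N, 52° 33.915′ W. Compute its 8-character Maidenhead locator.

Offset from 180°W / 90°S: lon 127.43475°, lat 119.14412°.
Field: lon ⌊127.43475/20⌋ = 6 → G; lat ⌊119.14412/10⌋ = 11 → L.
Square: lon ⌊7.43475/2⌋ = 3; lat ⌊9.14412/1⌋ = 9.
Subsquare: lon ⌊1.43475/0.0833333⌋ = 17 → r; lat ⌊0.14412/0.0416667⌋ = 3 → d.
Extended square: lon ⌊0.01808/0.00833333⌋ = 2; lat ⌊0.01912/0.00416667⌋ = 4.

GL39rd24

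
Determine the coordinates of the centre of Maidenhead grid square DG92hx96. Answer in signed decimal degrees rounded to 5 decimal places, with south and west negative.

-27.01458, -101.33750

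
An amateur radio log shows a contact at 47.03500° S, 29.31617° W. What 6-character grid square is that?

Shift to the Maidenhead origin (180°W, 90°S): lon 150.6838, lat 42.9650.
Field: lon ⌊150.6838/20⌋ = 7 → H; lat ⌊42.9650/10⌋ = 4 → E.
Square: lon ⌊10.6838/2⌋ = 5; lat ⌊2.9650/1⌋ = 2.
Subsquare: lon ⌊0.6838/0.0833333⌋ = 8 → i; lat ⌊0.9650/0.0416667⌋ = 23 → x.

HE52ix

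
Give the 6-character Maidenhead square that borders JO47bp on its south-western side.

JO47ao

Longitude subsquare b = 1; −1 → 0 = a.
Latitude subsquare p = 15; −1 → 14 = o.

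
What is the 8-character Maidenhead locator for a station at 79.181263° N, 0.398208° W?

Shift to the Maidenhead origin (180°W, 90°S): lon 179.60179, lat 169.18126.
Field: lon ⌊179.60179/20⌋ = 8 → I; lat ⌊169.18126/10⌋ = 16 → Q.
Square: lon ⌊19.60179/2⌋ = 9; lat ⌊9.18126/1⌋ = 9.
Subsquare: lon ⌊1.60179/0.0833333⌋ = 19 → t; lat ⌊0.18126/0.0416667⌋ = 4 → e.
Extended square: lon ⌊0.01846/0.00833333⌋ = 2; lat ⌊0.01460/0.00416667⌋ = 3.

IQ99te23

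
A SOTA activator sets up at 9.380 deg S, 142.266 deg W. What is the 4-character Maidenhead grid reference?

BI80

Add 180° to longitude and 90° to latitude: 37.73, 80.62.
Field: lon ⌊37.73/20⌋ = 1 → B; lat ⌊80.62/10⌋ = 8 → I.
Square: lon ⌊17.73/2⌋ = 8; lat ⌊0.62/1⌋ = 0.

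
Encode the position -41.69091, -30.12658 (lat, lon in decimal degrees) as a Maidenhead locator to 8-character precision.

HE48wh44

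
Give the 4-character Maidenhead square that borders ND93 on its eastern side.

OD03

Longitude square 9; +1 → 10, wraps to 0, carry into field.
Longitude field N = 13; +1 → 14 = O.
The latitude characters are unchanged.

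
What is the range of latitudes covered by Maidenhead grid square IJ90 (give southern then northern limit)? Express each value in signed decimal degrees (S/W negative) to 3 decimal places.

0.000, 1.000

Field I=8, J=9: +8·20° lon, +9·10° lat → SW at lon -20°, lat 0°.
Square 9, 0: +9·2° lon, +0·1° lat → SW at lon -2°, lat 0°.
Cell spans 2° lon × 1° lat.
south 0.000, north 1.000.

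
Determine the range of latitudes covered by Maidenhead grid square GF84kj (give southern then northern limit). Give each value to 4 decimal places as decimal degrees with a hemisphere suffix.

Field G=6, F=5: +6·20° lon, +5·10° lat → SW at lon -60°, lat -40°.
Square 8, 4: +8·2° lon, +4·1° lat → SW at lon -44°, lat -36°.
Subsquare k=10, j=9: +10·0.0833333° lon, +9·0.0416667° lat → SW at lon -43.1667°, lat -35.625°.
Cell spans 0.0833333° lon × 0.0416667° lat.
south 35.6250° S, north 35.5833° S.

35.6250° S, 35.5833° S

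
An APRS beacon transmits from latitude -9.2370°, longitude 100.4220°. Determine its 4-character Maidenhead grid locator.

OI00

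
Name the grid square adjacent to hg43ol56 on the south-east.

Longitude extended square 5; +1 → 6.
Latitude extended square 6; −1 → 5.

HG43ol65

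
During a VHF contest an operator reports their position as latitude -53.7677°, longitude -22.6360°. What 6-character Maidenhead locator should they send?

HD86qf

Add 180° to longitude and 90° to latitude: 157.3640, 36.2323.
Field: 157.3640/20 → 7 → H, 36.2323/10 → 3 → D; chars HD.
Square: 17.3640/2 → 8, 6.2323/1 → 6; chars 86.
Subsquare: 1.3640/0.0833333 → 16 → q, 0.2323/0.0416667 → 5 → f; chars qf.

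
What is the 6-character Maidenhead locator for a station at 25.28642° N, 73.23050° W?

FL35jg

Shift to the Maidenhead origin (180°W, 90°S): lon 106.7695, lat 115.2864.
Field: 106.7695/20 → 5 → F, 115.2864/10 → 11 → L; chars FL.
Square: 6.7695/2 → 3, 5.2864/1 → 5; chars 35.
Subsquare: 0.7695/0.0833333 → 9 → j, 0.2864/0.0416667 → 6 → g; chars jg.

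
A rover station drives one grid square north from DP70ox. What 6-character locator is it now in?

Latitude subsquare x = 23; +1 → 24, wraps to 0 = a, carry into square.
Latitude square 0; +1 → 1.
The longitude characters are unchanged.

DP71oa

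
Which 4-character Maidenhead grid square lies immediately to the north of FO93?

Latitude square 3; +1 → 4.
The longitude characters are unchanged.

FO94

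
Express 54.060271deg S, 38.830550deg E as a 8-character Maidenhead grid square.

KD95jw95

Shift to the Maidenhead origin (180°W, 90°S): lon 218.83055, lat 35.93973.
Field: lon ⌊218.83055/20⌋ = 10 → K; lat ⌊35.93973/10⌋ = 3 → D.
Square: lon ⌊18.83055/2⌋ = 9; lat ⌊5.93973/1⌋ = 5.
Subsquare: lon ⌊0.83055/0.0833333⌋ = 9 → j; lat ⌊0.93973/0.0416667⌋ = 22 → w.
Extended square: lon ⌊0.08055/0.00833333⌋ = 9; lat ⌊0.02306/0.00416667⌋ = 5.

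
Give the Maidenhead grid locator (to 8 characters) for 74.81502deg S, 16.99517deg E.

Add 180° to longitude and 90° to latitude: 196.99517, 15.18498.
Field (20°×10°, letters A–R): lon ⌊196.99517/20⌋ = 9 → J; lat ⌊15.18498/10⌋ = 1 → B.
Square (2°×1°, digits 0–9): lon ⌊16.99517/2⌋ = 8; lat ⌊5.18498/1⌋ = 5.
Subsquare (5′×2.5′, letters a–x): lon ⌊0.99517/0.0833333⌋ = 11 → l; lat ⌊0.18498/0.0416667⌋ = 4 → e.
Extended square (30″×15″, digits 0–9): lon ⌊0.07850/0.00833333⌋ = 9; lat ⌊0.01831/0.00416667⌋ = 4.

JB85le94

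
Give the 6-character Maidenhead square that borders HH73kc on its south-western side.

HH73jb

Longitude subsquare k = 10; −1 → 9 = j.
Latitude subsquare c = 2; −1 → 1 = b.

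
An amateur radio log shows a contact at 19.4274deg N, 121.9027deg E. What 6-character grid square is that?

PK09wk

Add 180° to longitude and 90° to latitude: 301.9027, 109.4274.
Field (20°×10°, letters A–R): 301.9027/20 → 15 → P, 109.4274/10 → 10 → K; chars PK.
Square (2°×1°, digits 0–9): 1.9027/2 → 0, 9.4274/1 → 9; chars 09.
Subsquare (5′×2.5′, letters a–x): 1.9027/0.0833333 → 22 → w, 0.4274/0.0416667 → 10 → k; chars wk.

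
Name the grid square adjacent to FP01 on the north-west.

Longitude square 0; −1 → -1, wraps to 9, carry into field.
Longitude field F = 5; −1 → 4 = E.
Latitude square 1; +1 → 2.

EP92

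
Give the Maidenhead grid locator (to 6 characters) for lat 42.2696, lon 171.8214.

RN52vg

Offset from 180°W / 90°S: lon 351.8214°, lat 132.2696°.
Field: lon ⌊351.8214/20⌋ = 17 → R; lat ⌊132.2696/10⌋ = 13 → N.
Square: lon ⌊11.8214/2⌋ = 5; lat ⌊2.2696/1⌋ = 2.
Subsquare: lon ⌊1.8214/0.0833333⌋ = 21 → v; lat ⌊0.2696/0.0416667⌋ = 6 → g.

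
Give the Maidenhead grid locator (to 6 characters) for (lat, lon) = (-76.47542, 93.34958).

NB63qm

Add 180° to longitude and 90° to latitude: 273.3496, 13.5246.
Field: lon ⌊273.3496/20⌋ = 13 → N; lat ⌊13.5246/10⌋ = 1 → B.
Square: lon ⌊13.3496/2⌋ = 6; lat ⌊3.5246/1⌋ = 3.
Subsquare: lon ⌊1.3496/0.0833333⌋ = 16 → q; lat ⌊0.5246/0.0416667⌋ = 12 → m.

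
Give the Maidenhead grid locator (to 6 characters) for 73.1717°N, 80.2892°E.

Offset from 180°W / 90°S: lon 260.2892°, lat 163.1717°.
Field: lon ⌊260.2892/20⌋ = 13 → N; lat ⌊163.1717/10⌋ = 16 → Q.
Square: lon ⌊0.2892/2⌋ = 0; lat ⌊3.1717/1⌋ = 3.
Subsquare: lon ⌊0.2892/0.0833333⌋ = 3 → d; lat ⌊0.1717/0.0416667⌋ = 4 → e.

NQ03de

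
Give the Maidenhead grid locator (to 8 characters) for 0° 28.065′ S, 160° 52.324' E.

RI09km47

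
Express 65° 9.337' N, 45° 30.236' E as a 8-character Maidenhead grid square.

Add 180° to longitude and 90° to latitude: 225.50393, 155.15562.
Field (20°×10°, letters A–R): lon ⌊225.50393/20⌋ = 11 → L; lat ⌊155.15562/10⌋ = 15 → P.
Square (2°×1°, digits 0–9): lon ⌊5.50393/2⌋ = 2; lat ⌊5.15562/1⌋ = 5.
Subsquare (5′×2.5′, letters a–x): lon ⌊1.50393/0.0833333⌋ = 18 → s; lat ⌊0.15562/0.0416667⌋ = 3 → d.
Extended square (30″×15″, digits 0–9): lon ⌊0.00393/0.00833333⌋ = 0; lat ⌊0.03062/0.00416667⌋ = 7.

LP25sd07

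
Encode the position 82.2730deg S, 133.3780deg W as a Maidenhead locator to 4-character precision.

CA37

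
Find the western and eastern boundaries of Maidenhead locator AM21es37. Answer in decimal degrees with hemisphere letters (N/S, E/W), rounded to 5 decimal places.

175.64167° W, 175.63333° W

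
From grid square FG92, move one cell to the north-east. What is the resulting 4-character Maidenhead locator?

Longitude square 9; +1 → 10, wraps to 0, carry into field.
Longitude field F = 5; +1 → 6 = G.
Latitude square 2; +1 → 3.

GG03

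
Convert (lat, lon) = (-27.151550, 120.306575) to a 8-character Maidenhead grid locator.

Shift to the Maidenhead origin (180°W, 90°S): lon 300.30658, lat 62.84845.
Field (20°×10°, letters A–R): 300.30658/20 → 15 → P, 62.84845/10 → 6 → G; chars PG.
Square (2°×1°, digits 0–9): 0.30658/2 → 0, 2.84845/1 → 2; chars 02.
Subsquare (5′×2.5′, letters a–x): 0.30658/0.0833333 → 3 → d, 0.84845/0.0416667 → 20 → u; chars du.
Extended square (30″×15″, digits 0–9): 0.05658/0.00833333 → 6, 0.01512/0.00416667 → 3; chars 63.

PG02du63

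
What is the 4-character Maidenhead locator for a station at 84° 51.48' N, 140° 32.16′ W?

Add 180° to longitude and 90° to latitude: 39.46, 174.86.
Field (20°×10°, letters A–R): lon ⌊39.46/20⌋ = 1 → B; lat ⌊174.86/10⌋ = 17 → R.
Square (2°×1°, digits 0–9): lon ⌊19.46/2⌋ = 9; lat ⌊4.86/1⌋ = 4.

BR94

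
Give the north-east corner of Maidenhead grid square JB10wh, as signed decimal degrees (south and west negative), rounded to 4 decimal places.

-79.6667, 3.9167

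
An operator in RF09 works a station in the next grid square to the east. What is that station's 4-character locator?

Longitude square 0; +1 → 1.
The latitude characters are unchanged.

RF19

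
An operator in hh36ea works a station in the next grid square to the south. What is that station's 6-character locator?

Latitude subsquare a = 0; −1 → -1, wraps to 23 = x, carry into square.
Latitude square 6; −1 → 5.
The longitude characters are unchanged.

HH35ex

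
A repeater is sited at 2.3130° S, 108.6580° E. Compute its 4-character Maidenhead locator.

OI47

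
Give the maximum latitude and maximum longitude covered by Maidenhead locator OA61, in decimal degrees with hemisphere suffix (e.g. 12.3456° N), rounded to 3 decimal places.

88.000° S, 114.000° E

Field O=14, A=0: +14·20° lon, +0·10° lat → SW at lon 100°, lat -90°.
Square 6, 1: +6·2° lon, +1·1° lat → SW at lon 112°, lat -89°.
Cell spans 2° lon × 1° lat. NE corner is SW corner plus one full cell.
latitude 88.000° S, longitude 114.000° E.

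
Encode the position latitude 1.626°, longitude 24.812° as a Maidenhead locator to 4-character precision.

KJ21

Offset from 180°W / 90°S: lon 204.81°, lat 91.63°.
Field (20°×10°, letters A–R): 204.81/20 → 10 → K, 91.63/10 → 9 → J; chars KJ.
Square (2°×1°, digits 0–9): 4.81/2 → 2, 1.63/1 → 1; chars 21.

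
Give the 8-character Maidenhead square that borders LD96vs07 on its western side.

LD96us97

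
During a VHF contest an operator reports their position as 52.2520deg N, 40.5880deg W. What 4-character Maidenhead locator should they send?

GO92

Add 180° to longitude and 90° to latitude: 139.41, 142.25.
Field: 139.41/20 → 6 → G, 142.25/10 → 14 → O; chars GO.
Square: 19.41/2 → 9, 2.25/1 → 2; chars 92.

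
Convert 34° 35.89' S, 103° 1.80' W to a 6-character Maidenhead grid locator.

DF85lj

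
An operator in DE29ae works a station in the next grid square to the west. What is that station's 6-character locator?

Longitude subsquare a = 0; −1 → -1, wraps to 23 = x, carry into square.
Longitude square 2; −1 → 1.
The latitude characters are unchanged.

DE19xe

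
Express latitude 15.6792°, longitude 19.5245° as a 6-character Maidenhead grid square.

Add 180° to longitude and 90° to latitude: 199.5245, 105.6792.
Field: lon ⌊199.5245/20⌋ = 9 → J; lat ⌊105.6792/10⌋ = 10 → K.
Square: lon ⌊19.5245/2⌋ = 9; lat ⌊5.6792/1⌋ = 5.
Subsquare: lon ⌊1.5245/0.0833333⌋ = 18 → s; lat ⌊0.6792/0.0416667⌋ = 16 → q.

JK95sq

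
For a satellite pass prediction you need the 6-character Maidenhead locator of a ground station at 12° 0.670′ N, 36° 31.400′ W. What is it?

HK12ra

Shift to the Maidenhead origin (180°W, 90°S): lon 143.4767, lat 102.0112.
Field: lon ⌊143.4767/20⌋ = 7 → H; lat ⌊102.0112/10⌋ = 10 → K.
Square: lon ⌊3.4767/2⌋ = 1; lat ⌊2.0112/1⌋ = 2.
Subsquare: lon ⌊1.4767/0.0833333⌋ = 17 → r; lat ⌊0.0112/0.0416667⌋ = 0 → a.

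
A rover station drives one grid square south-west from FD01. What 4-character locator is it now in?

ED90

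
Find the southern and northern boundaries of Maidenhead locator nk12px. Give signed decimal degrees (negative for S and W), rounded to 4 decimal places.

12.9583, 13.0000

Field N=13, K=10: +13·20° lon, +10·10° lat → SW at lon 80°, lat 10°.
Square 1, 2: +1·2° lon, +2·1° lat → SW at lon 82°, lat 12°.
Subsquare p=15, x=23: +15·0.0833333° lon, +23·0.0416667° lat → SW at lon 83.25°, lat 12.9583°.
Cell spans 0.0833333° lon × 0.0416667° lat.
south 12.9583, north 13.0000.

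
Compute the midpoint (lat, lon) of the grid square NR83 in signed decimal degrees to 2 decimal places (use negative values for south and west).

83.50, 97.00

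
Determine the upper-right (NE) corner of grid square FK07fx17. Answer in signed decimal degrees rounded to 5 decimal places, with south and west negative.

17.99167, -79.56667

Field F=5, K=10: +5·20° lon, +10·10° lat → SW at lon -80°, lat 10°.
Square 0, 7: +0·2° lon, +7·1° lat → SW at lon -80°, lat 17°.
Subsquare f=5, x=23: +5·0.0833333° lon, +23·0.0416667° lat → SW at lon -79.5833°, lat 17.9583°.
Extended square 1, 7: +1·0.00833333° lon, +7·0.00416667° lat → SW at lon -79.575°, lat 17.9875°.
Cell spans 0.00833333° lon × 0.00416667° lat. NE corner is SW corner plus one full cell.
latitude 17.99167, longitude -79.56667.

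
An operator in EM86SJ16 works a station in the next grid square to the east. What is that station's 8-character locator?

EM86sj26

Longitude extended square 1; +1 → 2.
The latitude characters are unchanged.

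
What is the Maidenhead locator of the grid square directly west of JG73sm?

Longitude subsquare s = 18; −1 → 17 = r.
The latitude characters are unchanged.

JG73rm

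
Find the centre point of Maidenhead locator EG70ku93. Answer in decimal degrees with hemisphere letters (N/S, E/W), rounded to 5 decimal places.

29.15208° S, 85.08750° W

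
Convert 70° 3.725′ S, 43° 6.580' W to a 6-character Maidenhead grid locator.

Offset from 180°W / 90°S: lon 136.8903°, lat 19.9379°.
Field (20°×10°, letters A–R): lon ⌊136.8903/20⌋ = 6 → G; lat ⌊19.9379/10⌋ = 1 → B.
Square (2°×1°, digits 0–9): lon ⌊16.8903/2⌋ = 8; lat ⌊9.9379/1⌋ = 9.
Subsquare (5′×2.5′, letters a–x): lon ⌊0.8903/0.0833333⌋ = 10 → k; lat ⌊0.9379/0.0416667⌋ = 22 → w.

GB89kw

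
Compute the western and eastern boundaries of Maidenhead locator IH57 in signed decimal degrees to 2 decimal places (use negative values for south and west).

Field I=8, H=7: +8·20° lon, +7·10° lat → SW at lon -20°, lat -20°.
Square 5, 7: +5·2° lon, +7·1° lat → SW at lon -10°, lat -13°.
Cell spans 2° lon × 1° lat.
west -10.00, east -8.00.

-10.00, -8.00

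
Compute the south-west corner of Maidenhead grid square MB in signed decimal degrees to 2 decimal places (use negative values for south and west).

Field M=12, B=1: +12·20° lon, +1·10° lat → SW at lon 60°, lat -80°.
latitude -80.00, longitude 60.00.

-80.00, 60.00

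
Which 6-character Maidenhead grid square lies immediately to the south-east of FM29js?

FM29kr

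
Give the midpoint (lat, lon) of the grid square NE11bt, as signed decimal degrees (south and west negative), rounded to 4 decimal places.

Field N=13, E=4: +13·20° lon, +4·10° lat → SW at lon 80°, lat -50°.
Square 1, 1: +1·2° lon, +1·1° lat → SW at lon 82°, lat -49°.
Subsquare b=1, t=19: +1·0.0833333° lon, +19·0.0416667° lat → SW at lon 82.0833°, lat -48.2083°.
Cell spans 0.0833333° lon × 0.0416667° lat. Centre is SW corner plus half of each.
latitude -48.1875, longitude 82.1250.

-48.1875, 82.1250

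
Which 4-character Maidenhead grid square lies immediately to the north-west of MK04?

Longitude square 0; −1 → -1, wraps to 9, carry into field.
Longitude field M = 12; −1 → 11 = L.
Latitude square 4; +1 → 5.

LK95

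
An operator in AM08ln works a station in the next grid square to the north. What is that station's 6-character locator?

AM08lo

Latitude subsquare n = 13; +1 → 14 = o.
The longitude characters are unchanged.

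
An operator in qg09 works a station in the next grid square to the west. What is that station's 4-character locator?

Longitude square 0; −1 → -1, wraps to 9, carry into field.
Longitude field Q = 16; −1 → 15 = P.
The latitude characters are unchanged.

PG99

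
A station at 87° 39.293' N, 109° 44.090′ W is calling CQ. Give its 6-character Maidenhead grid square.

DR57dp

Shift to the Maidenhead origin (180°W, 90°S): lon 70.2652, lat 177.6549.
Field: lon ⌊70.2652/20⌋ = 3 → D; lat ⌊177.6549/10⌋ = 17 → R.
Square: lon ⌊10.2652/2⌋ = 5; lat ⌊7.6549/1⌋ = 7.
Subsquare: lon ⌊0.2652/0.0833333⌋ = 3 → d; lat ⌊0.6549/0.0416667⌋ = 15 → p.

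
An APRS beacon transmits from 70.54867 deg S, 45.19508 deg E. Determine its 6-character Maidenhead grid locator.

LB29ok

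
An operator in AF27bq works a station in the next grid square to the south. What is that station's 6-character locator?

Latitude subsquare q = 16; −1 → 15 = p.
The longitude characters are unchanged.

AF27bp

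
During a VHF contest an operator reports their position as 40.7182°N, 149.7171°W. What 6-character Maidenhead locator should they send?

BN50dr

Offset from 180°W / 90°S: lon 30.2829°, lat 130.7182°.
Field: lon ⌊30.2829/20⌋ = 1 → B; lat ⌊130.7182/10⌋ = 13 → N.
Square: lon ⌊10.2829/2⌋ = 5; lat ⌊0.7182/1⌋ = 0.
Subsquare: lon ⌊0.2829/0.0833333⌋ = 3 → d; lat ⌊0.7182/0.0416667⌋ = 17 → r.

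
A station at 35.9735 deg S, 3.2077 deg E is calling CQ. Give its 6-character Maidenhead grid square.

JF14oa

Offset from 180°W / 90°S: lon 183.2077°, lat 54.0265°.
Field: lon ⌊183.2077/20⌋ = 9 → J; lat ⌊54.0265/10⌋ = 5 → F.
Square: lon ⌊3.2077/2⌋ = 1; lat ⌊4.0265/1⌋ = 4.
Subsquare: lon ⌊1.2077/0.0833333⌋ = 14 → o; lat ⌊0.0265/0.0416667⌋ = 0 → a.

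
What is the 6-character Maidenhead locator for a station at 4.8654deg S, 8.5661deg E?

JI45gd

Add 180° to longitude and 90° to latitude: 188.5661, 85.1346.
Field: lon ⌊188.5661/20⌋ = 9 → J; lat ⌊85.1346/10⌋ = 8 → I.
Square: lon ⌊8.5661/2⌋ = 4; lat ⌊5.1346/1⌋ = 5.
Subsquare: lon ⌊0.5661/0.0833333⌋ = 6 → g; lat ⌊0.1346/0.0416667⌋ = 3 → d.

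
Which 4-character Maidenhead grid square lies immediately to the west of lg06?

KG96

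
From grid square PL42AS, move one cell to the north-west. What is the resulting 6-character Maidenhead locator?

PL32xt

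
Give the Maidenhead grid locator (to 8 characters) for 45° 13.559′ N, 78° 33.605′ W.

Add 180° to longitude and 90° to latitude: 101.43992, 135.22598.
Field: 101.43992/20 → 5 → F, 135.22598/10 → 13 → N; chars FN.
Square: 1.43992/2 → 0, 5.22598/1 → 5; chars 05.
Subsquare: 1.43992/0.0833333 → 17 → r, 0.22598/0.0416667 → 5 → f; chars rf.
Extended square: 0.02325/0.00833333 → 2, 0.01765/0.00416667 → 4; chars 24.

FN05rf24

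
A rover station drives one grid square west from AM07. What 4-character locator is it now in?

Longitude square 0; −1 → -1, wraps to 9, carry into field.
Longitude field A = 0; −1 → -1, wraps to 17 = R, wrapping around the antimeridian.
The latitude characters are unchanged.

RM97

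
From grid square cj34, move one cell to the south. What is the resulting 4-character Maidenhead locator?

CJ33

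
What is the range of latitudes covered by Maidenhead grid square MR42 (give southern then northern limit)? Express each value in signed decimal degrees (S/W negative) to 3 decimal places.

82.000, 83.000

Field M=12, R=17: +12·20° lon, +17·10° lat → SW at lon 60°, lat 80°.
Square 4, 2: +4·2° lon, +2·1° lat → SW at lon 68°, lat 82°.
Cell spans 2° lon × 1° lat.
south 82.000, north 83.000.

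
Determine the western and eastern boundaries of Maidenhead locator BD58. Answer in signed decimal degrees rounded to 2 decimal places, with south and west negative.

Field B=1, D=3: +1·20° lon, +3·10° lat → SW at lon -160°, lat -60°.
Square 5, 8: +5·2° lon, +8·1° lat → SW at lon -150°, lat -52°.
Cell spans 2° lon × 1° lat.
west -150.00, east -148.00.

-150.00, -148.00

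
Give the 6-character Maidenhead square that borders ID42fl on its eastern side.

Longitude subsquare f = 5; +1 → 6 = g.
The latitude characters are unchanged.

ID42gl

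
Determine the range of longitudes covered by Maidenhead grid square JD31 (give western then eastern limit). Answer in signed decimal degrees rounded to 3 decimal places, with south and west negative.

6.000, 8.000

Field J=9, D=3: +9·20° lon, +3·10° lat → SW at lon 0°, lat -60°.
Square 3, 1: +3·2° lon, +1·1° lat → SW at lon 6°, lat -59°.
Cell spans 2° lon × 1° lat.
west 6.000, east 8.000.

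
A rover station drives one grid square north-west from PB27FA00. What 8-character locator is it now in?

PB27ea91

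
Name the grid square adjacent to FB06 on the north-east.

Longitude square 0; +1 → 1.
Latitude square 6; +1 → 7.

FB17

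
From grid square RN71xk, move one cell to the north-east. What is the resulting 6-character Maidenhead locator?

Longitude subsquare x = 23; +1 → 24, wraps to 0 = a, carry into square.
Longitude square 7; +1 → 8.
Latitude subsquare k = 10; +1 → 11 = l.

RN81al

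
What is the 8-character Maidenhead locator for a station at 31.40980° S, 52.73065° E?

LF68io71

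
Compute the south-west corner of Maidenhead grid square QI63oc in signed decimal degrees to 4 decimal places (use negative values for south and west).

Field Q=16, I=8: +16·20° lon, +8·10° lat → SW at lon 140°, lat -10°.
Square 6, 3: +6·2° lon, +3·1° lat → SW at lon 152°, lat -7°.
Subsquare o=14, c=2: +14·0.0833333° lon, +2·0.0416667° lat → SW at lon 153.167°, lat -6.91667°.
latitude -6.9167, longitude 153.1667.

-6.9167, 153.1667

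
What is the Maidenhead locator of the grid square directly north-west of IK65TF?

IK65sg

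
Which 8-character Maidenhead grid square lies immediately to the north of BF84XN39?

BF84xo30

Latitude extended square 9; +1 → 10, wraps to 0, carry into subsquare.
Latitude subsquare n = 13; +1 → 14 = o.
The longitude characters are unchanged.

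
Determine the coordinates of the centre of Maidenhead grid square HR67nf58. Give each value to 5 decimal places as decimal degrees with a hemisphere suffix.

87.24375° N, 26.87083° W

Field H=7, R=17: +7·20° lon, +17·10° lat → SW at lon -40°, lat 80°.
Square 6, 7: +6·2° lon, +7·1° lat → SW at lon -28°, lat 87°.
Subsquare n=13, f=5: +13·0.0833333° lon, +5·0.0416667° lat → SW at lon -26.9167°, lat 87.2083°.
Extended square 5, 8: +5·0.00833333° lon, +8·0.00416667° lat → SW at lon -26.875°, lat 87.2417°.
Cell spans 0.00833333° lon × 0.00416667° lat. Centre is SW corner plus half of each.
latitude 87.24375° N, longitude 26.87083° W.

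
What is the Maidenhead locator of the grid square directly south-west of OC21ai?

Longitude subsquare a = 0; −1 → -1, wraps to 23 = x, carry into square.
Longitude square 2; −1 → 1.
Latitude subsquare i = 8; −1 → 7 = h.

OC11xh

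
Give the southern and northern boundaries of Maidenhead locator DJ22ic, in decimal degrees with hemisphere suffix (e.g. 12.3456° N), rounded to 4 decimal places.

2.0833° N, 2.1250° N

Field D=3, J=9: +3·20° lon, +9·10° lat → SW at lon -120°, lat 0°.
Square 2, 2: +2·2° lon, +2·1° lat → SW at lon -116°, lat 2°.
Subsquare i=8, c=2: +8·0.0833333° lon, +2·0.0416667° lat → SW at lon -115.333°, lat 2.08333°.
Cell spans 0.0833333° lon × 0.0416667° lat.
south 2.0833° N, north 2.1250° N.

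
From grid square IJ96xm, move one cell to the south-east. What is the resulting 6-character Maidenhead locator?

JJ06al

Longitude subsquare x = 23; +1 → 24, wraps to 0 = a, carry into square.
Longitude square 9; +1 → 10, wraps to 0, carry into field.
Longitude field I = 8; +1 → 9 = J.
Latitude subsquare m = 12; −1 → 11 = l.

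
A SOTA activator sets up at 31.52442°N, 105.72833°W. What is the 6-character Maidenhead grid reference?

DM71dm

Add 180° to longitude and 90° to latitude: 74.2717, 121.5244.
Field: lon ⌊74.2717/20⌋ = 3 → D; lat ⌊121.5244/10⌋ = 12 → M.
Square: lon ⌊14.2717/2⌋ = 7; lat ⌊1.5244/1⌋ = 1.
Subsquare: lon ⌊0.2717/0.0833333⌋ = 3 → d; lat ⌊0.5244/0.0416667⌋ = 12 → m.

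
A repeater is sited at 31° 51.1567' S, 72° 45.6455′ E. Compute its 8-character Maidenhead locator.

MF68jd15

Add 180° to longitude and 90° to latitude: 252.76076, 58.14739.
Field: 252.76076/20 → 12 → M, 58.14739/10 → 5 → F; chars MF.
Square: 12.76076/2 → 6, 8.14739/1 → 8; chars 68.
Subsquare: 0.76076/0.0833333 → 9 → j, 0.14739/0.0416667 → 3 → d; chars jd.
Extended square: 0.01076/0.00833333 → 1, 0.02239/0.00416667 → 5; chars 15.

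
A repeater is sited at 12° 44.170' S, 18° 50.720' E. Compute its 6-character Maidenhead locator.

JH97kg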